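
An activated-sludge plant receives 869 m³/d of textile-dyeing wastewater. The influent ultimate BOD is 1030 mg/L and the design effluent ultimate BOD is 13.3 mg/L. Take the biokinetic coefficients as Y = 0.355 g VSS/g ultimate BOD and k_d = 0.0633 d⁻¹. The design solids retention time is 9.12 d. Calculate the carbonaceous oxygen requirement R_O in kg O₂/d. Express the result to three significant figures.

The observed yield is Y_obs = Y/(1 + k_d·θ_c) = 0.355 / (1 + 0.0633 × 9.12) = 0.355 / 1.577 = 0.2251 g VSS per g ultimate BOD removed.
ΔS = 1030 − 13.3 = 1017 mg/L, so the substrate removal rate is 869 × 1017/1000 = 883.5 kg ultimate BOD/d.
Net sludge production P_X = 0.2251 × 883.5 = 198.9 kg VSS/d.
R_O = Q·(S₀ − S) − 1.42·P_X = 883.5 − 1.42 × 198.9 = 601.1 kg O₂/d.

R_O ≈ 601 kg O₂/d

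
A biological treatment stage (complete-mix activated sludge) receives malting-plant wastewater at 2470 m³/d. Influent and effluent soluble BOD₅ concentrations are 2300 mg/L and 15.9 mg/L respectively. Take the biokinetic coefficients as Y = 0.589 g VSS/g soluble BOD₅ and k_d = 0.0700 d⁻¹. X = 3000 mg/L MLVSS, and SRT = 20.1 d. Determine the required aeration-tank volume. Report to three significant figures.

Steady-state biomass mass balance: V·X·(1 + k_d·θ_c) = Y·Q·(S₀ − S)·θ_c, so V = 0.589 × 2470 × (2300 − 15.9) × 20.1 / [3000 × (1 + 0.0700 × 20.1)] = 6.68×10^7 / 7221 = 9250 m³.

V ≈ 9250 m³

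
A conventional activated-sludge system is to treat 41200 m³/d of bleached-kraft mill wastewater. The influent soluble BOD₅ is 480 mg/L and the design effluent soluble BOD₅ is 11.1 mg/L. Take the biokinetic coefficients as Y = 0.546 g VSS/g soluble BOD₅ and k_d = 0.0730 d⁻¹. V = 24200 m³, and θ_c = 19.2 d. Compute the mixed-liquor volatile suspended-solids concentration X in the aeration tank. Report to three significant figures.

X ≈ 3480 mg/L

Solving the biomass balance for X: X = Y Q (S₀−S) θ_c / [V (1+k_d θ_c)] = 0.546 × 41200 × (480 − 11.1) × 19.2 / [24200 × (1 + 0.0730 × 19.2)] = 3485 mg/L.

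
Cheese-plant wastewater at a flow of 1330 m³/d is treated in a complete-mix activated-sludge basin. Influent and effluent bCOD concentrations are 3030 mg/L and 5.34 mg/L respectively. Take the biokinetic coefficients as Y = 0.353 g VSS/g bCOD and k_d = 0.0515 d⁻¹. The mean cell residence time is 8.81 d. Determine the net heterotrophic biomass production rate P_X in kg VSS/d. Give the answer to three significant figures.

Observed yield with endogenous decay: Y_obs = Y / (1 + k_d·θ_c) = 0.353 / (1 + 0.0515 × 8.81) = 0.353 / 1.454 = 0.2428 g VSS/g bCOD.
ΔS = 3030 − 5.34 = 3025 mg/L, so the substrate removal rate is 1330 × 3025/1000 = 4023 kg bCOD/d.
P_X = Y_obs · Q(S₀ − S) = 0.2428 × 4023 = 976.8 kg VSS/d.

P_X ≈ 977 kg VSS/d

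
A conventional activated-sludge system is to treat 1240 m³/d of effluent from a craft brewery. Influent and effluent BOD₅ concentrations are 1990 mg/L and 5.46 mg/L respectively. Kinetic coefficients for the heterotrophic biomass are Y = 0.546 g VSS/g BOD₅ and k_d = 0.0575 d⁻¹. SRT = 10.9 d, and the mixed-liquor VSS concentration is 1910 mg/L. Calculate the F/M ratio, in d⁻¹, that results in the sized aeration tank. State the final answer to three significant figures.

F/M ≈ 0.274 d⁻¹

Steady-state biomass mass balance: V·X·(1 + k_d·θ_c) = Y·Q·(S₀ − S)·θ_c, so V = 0.546 × 1240 × (1990 − 5.46) × 10.9 / [1910 × (1 + 0.0575 × 10.9)] = 1.46×10^7 / 3107 = 4714 m³.
F/M = Q·S₀ / (V·X) = 1240 × 1990 / (4714 × 1910) = 0.2741 g BOD₅·(g VSS·d)⁻¹.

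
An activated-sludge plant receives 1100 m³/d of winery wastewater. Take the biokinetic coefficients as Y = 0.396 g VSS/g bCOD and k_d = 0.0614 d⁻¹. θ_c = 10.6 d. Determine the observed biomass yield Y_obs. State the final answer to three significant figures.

Y_obs ≈ 0.240 g VSS/g bCOD

Y_obs = Y / (1 + k_d θ_c) = 0.396 / (1 + 0.0614 × 10.6) = 0.396 / 1.651 = 0.2399.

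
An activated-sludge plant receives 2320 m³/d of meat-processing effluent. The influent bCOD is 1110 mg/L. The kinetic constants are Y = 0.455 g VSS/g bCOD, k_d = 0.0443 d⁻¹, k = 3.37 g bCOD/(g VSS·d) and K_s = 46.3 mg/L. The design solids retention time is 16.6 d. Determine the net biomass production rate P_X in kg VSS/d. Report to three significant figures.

P_X ≈ 673 kg VSS/d

Effluent substrate depends only on kinetics and SRT: S = K_s(1 + k_d θ_c) / [θ_c(Yk − k_d) − 1] = 46.3 × (1 + 0.0443 × 16.6) / [16.6 × (0.455 × 3.37 − 0.0443) − 1] = 80.35 / 23.72 = 3.388 mg/L.
Correct the yield for decay: Y_obs = Y/(1 + k_d θ_c) = 0.455 / (1 + 0.0443 × 16.6) = 0.455 / 1.735 = 0.2622.
ΔS = 1110 − 3.39 = 1107 mg/L, so the substrate removal rate is 2320 × 1107/1000 = 2567 kg bCOD/d.
So the net sludge growth is P_X = 0.2622 × 2567 = 673.1 kg VSS/d.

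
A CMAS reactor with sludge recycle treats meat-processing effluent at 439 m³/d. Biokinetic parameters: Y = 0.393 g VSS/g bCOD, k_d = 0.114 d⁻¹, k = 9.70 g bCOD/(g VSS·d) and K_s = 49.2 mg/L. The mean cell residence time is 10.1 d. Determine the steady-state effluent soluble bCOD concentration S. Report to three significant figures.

For a completely mixed reactor with recycle the Lawrence–McCarty relation gives S = K_s·(1 + k_d·θ_c) / [θ_c·(Y·k − k_d) − 1] = 49.2 × (1 + 0.114 × 10.1) / [10.1 × (0.393 × 9.70 − 0.114) − 1] = 105.8 / 36.35 = 2.912 mg/L.

S ≈ 2.91 mg/L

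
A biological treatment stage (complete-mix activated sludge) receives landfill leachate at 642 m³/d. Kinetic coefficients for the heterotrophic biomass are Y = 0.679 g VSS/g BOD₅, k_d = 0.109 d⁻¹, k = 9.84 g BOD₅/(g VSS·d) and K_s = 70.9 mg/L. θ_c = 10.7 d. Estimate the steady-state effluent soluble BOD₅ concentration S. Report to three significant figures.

For a completely mixed reactor with recycle the Lawrence–McCarty relation gives S = K_s·(1 + k_d·θ_c) / [θ_c·(Y·k − k_d) − 1] = 70.9 × (1 + 0.109 × 10.7) / [10.7 × (0.679 × 9.84 − 0.109) − 1] = 153.6 / 69.32 = 2.216 mg/L.

S ≈ 2.22 mg/L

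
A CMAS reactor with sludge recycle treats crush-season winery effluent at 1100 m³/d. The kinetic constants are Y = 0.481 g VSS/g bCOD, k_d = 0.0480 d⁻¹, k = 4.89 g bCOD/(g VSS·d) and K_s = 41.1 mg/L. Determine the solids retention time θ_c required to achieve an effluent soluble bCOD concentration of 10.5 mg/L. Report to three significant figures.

From 1/θ_c = Y·k·S/(K_s + S) − k_d: Y·k·S/(K_s+S) = 0.481 × 4.89 × 10.5 / (41.1 + 10.5) = 0.4786 d⁻¹.
θ_c = 1/(μ − k_d) = 1/(0.4786 − 0.0480) = 1/0.4306 = 2.322 d.

θ_c ≈ 2.32 d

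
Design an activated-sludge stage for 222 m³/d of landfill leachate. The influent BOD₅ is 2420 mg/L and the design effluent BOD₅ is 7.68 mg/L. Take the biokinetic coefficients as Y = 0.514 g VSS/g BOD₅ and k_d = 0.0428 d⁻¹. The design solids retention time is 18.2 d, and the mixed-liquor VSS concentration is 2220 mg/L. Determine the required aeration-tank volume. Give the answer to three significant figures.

Steady-state biomass mass balance: V·X·(1 + k_d·θ_c) = Y·Q·(S₀ − S)·θ_c, so V = 0.514 × 222 × (2420 − 7.68) × 18.2 / [2220 × (1 + 0.0428 × 18.2)] = 5.01×10^6 / 3949 = 1269 m³.

V ≈ 1270 m³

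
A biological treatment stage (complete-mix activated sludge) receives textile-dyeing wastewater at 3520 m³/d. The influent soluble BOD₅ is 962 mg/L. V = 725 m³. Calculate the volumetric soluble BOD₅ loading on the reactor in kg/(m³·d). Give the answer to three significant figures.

L_v ≈ 4.67 kg soluble BOD₅/(m³·d)

Volumetric loading L_v = Q·S₀ / V = 3520 × 962 g/m³ / 725.0 m³ = 4671 g/(m³·d) = 4.671 kg soluble BOD₅/(m³·d).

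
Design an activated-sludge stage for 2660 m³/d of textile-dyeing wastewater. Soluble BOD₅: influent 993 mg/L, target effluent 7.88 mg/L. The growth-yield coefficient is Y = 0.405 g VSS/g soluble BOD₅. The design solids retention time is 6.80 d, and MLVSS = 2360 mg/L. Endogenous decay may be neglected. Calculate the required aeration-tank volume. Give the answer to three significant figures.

V ≈ 3060 m³

With k_d = 0 the design equation reduces to V = Y Q (S₀−S) θ_c / X = 0.405 × 2660 × (993 − 7.88) × 6.80 / 2360 = 3058 m³.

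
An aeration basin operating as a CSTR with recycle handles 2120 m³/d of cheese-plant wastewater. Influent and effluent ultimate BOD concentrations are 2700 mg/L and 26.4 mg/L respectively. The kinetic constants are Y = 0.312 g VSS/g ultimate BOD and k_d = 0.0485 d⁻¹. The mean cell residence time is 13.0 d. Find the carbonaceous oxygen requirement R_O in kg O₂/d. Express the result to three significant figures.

The observed yield is Y_obs = Y/(1 + k_d·θ_c) = 0.312 / (1 + 0.0485 × 13.0) = 0.312 / 1.631 = 0.1914 g VSS per g ultimate BOD removed.
Mass of ultimate BOD removed per day: Q(S₀ − S) = 2120 × 2674 g/m³ = 5668 kg/d.
Net sludge production P_X = 0.1914 × 5668 = 1085 kg VSS/d.
R_O = Q·(S₀ − S) − 1.42·P_X = 5668 − 1.42 × 1085 = 4128 kg O₂/d.

R_O ≈ 4130 kg O₂/d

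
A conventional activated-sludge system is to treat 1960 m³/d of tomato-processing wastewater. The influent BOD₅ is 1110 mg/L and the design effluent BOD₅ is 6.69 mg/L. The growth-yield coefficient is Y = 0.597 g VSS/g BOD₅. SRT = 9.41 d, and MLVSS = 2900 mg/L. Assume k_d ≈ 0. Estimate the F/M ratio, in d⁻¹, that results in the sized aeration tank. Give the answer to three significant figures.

Biomass mass balance (decay neglected): V·X = Y·Q·(S₀ − S)·θ_c, so V = 0.597 × 1960 × (1110 − 6.69) × 9.41 / 2900 = 4189 m³.
Food-to-microorganism ratio F/M = Q S₀ / (V X) = 1960 × 1110 / (4189 × 2900) = 0.1791 d⁻¹.

F/M ≈ 0.179 d⁻¹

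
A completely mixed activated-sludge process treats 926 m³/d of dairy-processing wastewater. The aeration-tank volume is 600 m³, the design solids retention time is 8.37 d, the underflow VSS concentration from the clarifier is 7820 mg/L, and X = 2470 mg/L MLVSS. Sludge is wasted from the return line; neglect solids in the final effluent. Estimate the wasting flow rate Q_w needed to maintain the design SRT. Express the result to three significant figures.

Q_w = (V·X)/(θ_c X_r) = 600.0 × 2470 / (8.37 × 7820) = 22.64 m³/d.

Q_w ≈ 22.6 m³/d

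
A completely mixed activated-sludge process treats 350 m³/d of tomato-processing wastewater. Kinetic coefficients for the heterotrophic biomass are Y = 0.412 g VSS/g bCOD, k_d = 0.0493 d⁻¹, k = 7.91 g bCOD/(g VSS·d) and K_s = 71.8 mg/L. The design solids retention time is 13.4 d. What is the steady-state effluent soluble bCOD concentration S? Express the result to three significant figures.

For a completely mixed reactor with recycle the Lawrence–McCarty relation gives S = K_s·(1 + k_d·θ_c) / [θ_c·(Y·k − k_d) − 1] = 71.8 × (1 + 0.0493 × 13.4) / [13.4 × (0.412 × 7.91 − 0.0493) − 1] = 119.2 / 42.01 = 2.838 mg/L.

S ≈ 2.84 mg/L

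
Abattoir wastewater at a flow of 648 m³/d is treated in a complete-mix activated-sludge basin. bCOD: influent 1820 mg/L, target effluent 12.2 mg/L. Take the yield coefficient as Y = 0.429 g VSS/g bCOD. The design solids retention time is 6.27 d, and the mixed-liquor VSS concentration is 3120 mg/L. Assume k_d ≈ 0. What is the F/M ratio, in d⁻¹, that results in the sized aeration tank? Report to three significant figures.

With k_d = 0 the design equation reduces to V = Y Q (S₀−S) θ_c / X = 0.429 × 648 × (1820 − 12.2) × 6.27 / 3120 = 1010 m³.
F/M = Q·S₀ / (V·X) = 648 × 1820 / (1010 × 3120) = 0.3743 g bCOD·(g VSS·d)⁻¹.

F/M ≈ 0.374 d⁻¹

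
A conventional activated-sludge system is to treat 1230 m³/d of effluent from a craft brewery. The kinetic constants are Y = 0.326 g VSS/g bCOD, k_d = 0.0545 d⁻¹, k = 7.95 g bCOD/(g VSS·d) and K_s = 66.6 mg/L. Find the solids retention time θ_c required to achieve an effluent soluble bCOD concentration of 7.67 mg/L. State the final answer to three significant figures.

θ_c ≈ 4.69 d

From 1/θ_c = Y·k·S/(K_s + S) − k_d: Y·k·S/(K_s+S) = 0.326 × 7.95 × 7.67 / (66.6 + 7.67) = 0.2676 d⁻¹.
1/θ_c = 0.2676 − 0.0545 = 0.2131 d⁻¹, so θ_c = 4.692 d.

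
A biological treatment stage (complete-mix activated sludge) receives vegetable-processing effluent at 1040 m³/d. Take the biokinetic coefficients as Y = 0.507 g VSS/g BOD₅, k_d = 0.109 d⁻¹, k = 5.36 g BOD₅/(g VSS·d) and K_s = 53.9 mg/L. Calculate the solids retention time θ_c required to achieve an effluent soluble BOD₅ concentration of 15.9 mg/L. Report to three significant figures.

θ_c ≈ 1.96 d

From 1/θ_c = Y·k·S/(K_s + S) − k_d: Y·k·S/(K_s+S) = 0.507 × 5.36 × 15.9 / (53.9 + 15.9) = 0.6190 d⁻¹.
1/θ_c = 0.6190 − 0.109 = 0.5100 d⁻¹, so θ_c = 1.961 d.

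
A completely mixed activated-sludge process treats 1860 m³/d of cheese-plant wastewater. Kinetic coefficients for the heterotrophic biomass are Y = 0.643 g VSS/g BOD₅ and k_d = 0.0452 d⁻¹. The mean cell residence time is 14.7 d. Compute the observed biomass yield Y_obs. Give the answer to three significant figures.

Y_obs = Y / (1 + k_d θ_c) = 0.643 / (1 + 0.0452 × 14.7) = 0.643 / 1.664 = 0.3863.

Y_obs ≈ 0.386 g VSS/g BOD₅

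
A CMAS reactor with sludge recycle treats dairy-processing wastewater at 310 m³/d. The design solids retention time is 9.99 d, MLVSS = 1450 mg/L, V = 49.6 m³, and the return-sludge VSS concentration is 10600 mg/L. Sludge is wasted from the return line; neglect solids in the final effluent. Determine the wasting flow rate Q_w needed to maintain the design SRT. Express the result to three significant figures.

Q_w ≈ 0.679 m³/d

Q_w = (V·X)/(θ_c X_r) = 49.60 × 1450 / (9.99 × 10600) = 0.6792 m³/d.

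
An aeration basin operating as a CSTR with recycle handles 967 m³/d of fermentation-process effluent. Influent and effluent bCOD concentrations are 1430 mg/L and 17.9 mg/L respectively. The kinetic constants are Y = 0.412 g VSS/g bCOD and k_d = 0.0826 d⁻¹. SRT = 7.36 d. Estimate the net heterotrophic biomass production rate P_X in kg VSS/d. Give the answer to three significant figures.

P_X ≈ 350 kg VSS/d

Correct the yield for decay: Y_obs = Y/(1 + k_d θ_c) = 0.412 / (1 + 0.0826 × 7.36) = 0.412 / 1.608 = 0.2562.
Mass of bCOD removed per day: Q(S₀ − S) = 967 × 1412 g/m³ = 1366 kg/d.
Net biomass production P_X = Y_obs × Q·(S₀ − S) = 0.2562 × 1366 = 349.9 kg VSS/d.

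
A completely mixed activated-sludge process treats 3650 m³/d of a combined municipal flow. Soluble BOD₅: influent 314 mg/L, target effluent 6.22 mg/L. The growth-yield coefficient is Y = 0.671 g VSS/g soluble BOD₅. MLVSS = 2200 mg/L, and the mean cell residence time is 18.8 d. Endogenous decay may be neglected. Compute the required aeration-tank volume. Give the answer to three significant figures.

V·X = Y·Q·ΔS·θ_c gives V = 0.671 × 3650 × (314 − 6.22) × 18.8 / 2200 = 6442 m³.

V ≈ 6440 m³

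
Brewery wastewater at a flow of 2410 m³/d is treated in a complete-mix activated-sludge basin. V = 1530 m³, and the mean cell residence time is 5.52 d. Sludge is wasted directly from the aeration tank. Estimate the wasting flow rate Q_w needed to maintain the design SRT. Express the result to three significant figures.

Q_w ≈ 277 m³/d

Wasting from the aeration tank: Q_w = V / θ_c = 1530 / 5.52 = 277.2 m³/d.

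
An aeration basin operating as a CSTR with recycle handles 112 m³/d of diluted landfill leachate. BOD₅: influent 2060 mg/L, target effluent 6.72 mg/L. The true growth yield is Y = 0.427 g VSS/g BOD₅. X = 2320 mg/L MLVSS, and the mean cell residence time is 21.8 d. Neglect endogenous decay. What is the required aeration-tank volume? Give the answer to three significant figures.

V ≈ 923 m³

With k_d = 0 the design equation reduces to V = Y Q (S₀−S) θ_c / X = 0.427 × 112 × (2060 − 6.72) × 21.8 / 2320 = 922.7 m³.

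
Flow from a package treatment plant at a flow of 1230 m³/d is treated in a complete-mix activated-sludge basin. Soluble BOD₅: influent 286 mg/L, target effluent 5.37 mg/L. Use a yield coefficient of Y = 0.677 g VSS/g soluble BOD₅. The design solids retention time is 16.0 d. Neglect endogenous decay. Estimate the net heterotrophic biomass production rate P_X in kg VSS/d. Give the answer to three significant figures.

P_X ≈ 234 kg VSS/d

No decay correction is needed, so Y_obs = Y = 0.677.
Mass of soluble BOD₅ removed per day: Q(S₀ − S) = 1230 × 280.6 g/m³ = 345.2 kg/d.
Net biomass production P_X = Y_obs × Q·(S₀ − S) = 0.6770 × 345.2 = 233.7 kg VSS/d.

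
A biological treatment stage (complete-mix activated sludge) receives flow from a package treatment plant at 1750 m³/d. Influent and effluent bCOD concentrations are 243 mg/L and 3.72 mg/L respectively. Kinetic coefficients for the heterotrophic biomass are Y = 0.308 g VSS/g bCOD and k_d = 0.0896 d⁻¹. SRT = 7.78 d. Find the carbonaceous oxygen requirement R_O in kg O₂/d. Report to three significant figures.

Observed yield with endogenous decay: Y_obs = Y / (1 + k_d·θ_c) = 0.308 / (1 + 0.0896 × 7.78) = 0.308 / 1.697 = 0.1815 g VSS/g bCOD.
Substrate removed = Q·(S₀ − S) = 1750 m³/d × (243 − 3.72) g/m³ = 4.19×10^5 g/d = 418.7 kg/d.
P_X = Y_obs·Q·(S₀ − S) = 0.1815 × 418.7 = 76.00 kg VSS/d.
Carbonaceous O₂ demand = substrate oxidised − cell-mass equivalent = 418.7 − 1.42 × 76.00 = 310.8 kg O₂/d.

R_O ≈ 311 kg O₂/d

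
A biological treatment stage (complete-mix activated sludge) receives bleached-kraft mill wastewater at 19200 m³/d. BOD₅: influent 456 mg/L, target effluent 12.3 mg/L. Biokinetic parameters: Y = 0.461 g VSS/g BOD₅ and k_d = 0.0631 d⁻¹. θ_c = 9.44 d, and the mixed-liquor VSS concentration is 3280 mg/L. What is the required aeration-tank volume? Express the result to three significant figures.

V ≈ 7080 m³

Rearranging the biomass balance for a CMAS with decay, V = Y·Q·ΔS·θ_c / [X·(1+k_d θ_c)] = 0.461 × 19200 × (456 − 12.3) × 9.44 / [3280 × (1 + 0.0631 × 9.44)] = 3.71×10^7 / 5234 = 7084 m³.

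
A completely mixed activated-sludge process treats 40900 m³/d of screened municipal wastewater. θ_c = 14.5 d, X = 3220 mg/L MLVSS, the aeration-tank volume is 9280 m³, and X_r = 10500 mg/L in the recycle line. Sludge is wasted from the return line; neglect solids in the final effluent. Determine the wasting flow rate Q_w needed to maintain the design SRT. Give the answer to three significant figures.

Q_w ≈ 196 m³/d

Wasting from the return line (neglecting effluent solids): Q_w = V·X / (θ_c·X_r) = 9280 × 3220 / (14.5 × 10500) = 196.3 m³/d.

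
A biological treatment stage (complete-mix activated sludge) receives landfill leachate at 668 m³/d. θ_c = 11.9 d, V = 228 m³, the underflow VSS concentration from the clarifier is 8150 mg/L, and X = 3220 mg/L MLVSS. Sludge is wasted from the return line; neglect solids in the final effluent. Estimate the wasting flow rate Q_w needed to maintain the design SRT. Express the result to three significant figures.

Q_w ≈ 7.57 m³/d

Wasting from the return line (neglecting effluent solids): Q_w = V·X / (θ_c·X_r) = 228.0 × 3220 / (11.9 × 8150) = 7.570 m³/d.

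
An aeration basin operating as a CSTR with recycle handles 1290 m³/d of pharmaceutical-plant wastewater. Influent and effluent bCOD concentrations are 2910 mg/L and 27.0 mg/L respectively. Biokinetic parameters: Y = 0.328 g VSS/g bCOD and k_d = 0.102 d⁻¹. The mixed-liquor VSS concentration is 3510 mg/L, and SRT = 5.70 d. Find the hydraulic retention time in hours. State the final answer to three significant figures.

τ ≈ 23.3 h

Rearranging the biomass balance for a CMAS with decay, V = Y·Q·ΔS·θ_c / [X·(1+k_d θ_c)] = 0.328 × 1290 × (2910 − 27.0) × 5.70 / [3510 × (1 + 0.102 × 5.70)] = 6.95×10^6 / 5551 = 1253 m³.
Hydraulic retention time τ = V/Q = 1253 / 1290 = 0.9711 d = 23.31 h.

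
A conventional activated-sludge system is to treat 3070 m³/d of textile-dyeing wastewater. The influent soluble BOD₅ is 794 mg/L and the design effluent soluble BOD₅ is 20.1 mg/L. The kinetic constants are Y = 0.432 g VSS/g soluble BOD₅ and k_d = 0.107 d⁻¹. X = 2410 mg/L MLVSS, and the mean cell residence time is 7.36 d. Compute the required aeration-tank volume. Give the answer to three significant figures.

V ≈ 1750 m³

Steady-state biomass mass balance: V·X·(1 + k_d·θ_c) = Y·Q·(S₀ − S)·θ_c, so V = 0.432 × 3070 × (794 − 20.1) × 7.36 / [2410 × (1 + 0.107 × 7.36)] = 7.55×10^6 / 4308 = 1754 m³.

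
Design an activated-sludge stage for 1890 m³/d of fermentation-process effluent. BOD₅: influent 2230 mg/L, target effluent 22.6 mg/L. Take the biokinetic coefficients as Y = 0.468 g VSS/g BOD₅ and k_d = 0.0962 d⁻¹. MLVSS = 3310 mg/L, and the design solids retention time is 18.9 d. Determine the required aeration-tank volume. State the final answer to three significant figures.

Steady-state biomass mass balance: V·X·(1 + k_d·θ_c) = Y·Q·(S₀ − S)·θ_c, so V = 0.468 × 1890 × (2230 − 22.6) × 18.9 / [3310 × (1 + 0.0962 × 18.9)] = 3.69×10^7 / 9328 = 3956 m³.

V ≈ 3960 m³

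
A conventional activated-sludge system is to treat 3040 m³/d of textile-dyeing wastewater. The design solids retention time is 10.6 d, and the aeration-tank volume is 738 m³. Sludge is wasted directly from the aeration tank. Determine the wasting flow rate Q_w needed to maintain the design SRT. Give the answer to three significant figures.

For wasting at MLVSS concentration, Q_w = V/θ_c = 738.0/10.6 = 69.62 m³/d.

Q_w ≈ 69.6 m³/d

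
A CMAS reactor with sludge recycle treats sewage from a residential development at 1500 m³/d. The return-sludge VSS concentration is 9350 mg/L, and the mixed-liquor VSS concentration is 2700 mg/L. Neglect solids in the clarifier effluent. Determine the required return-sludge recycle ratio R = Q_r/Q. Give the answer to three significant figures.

R ≈ 0.406

Solids balance on the clarifier gives (1+R)X = R·X_r, so R = X/(X_r − X) = 2700 / (9350 − 2700) = 0.4060.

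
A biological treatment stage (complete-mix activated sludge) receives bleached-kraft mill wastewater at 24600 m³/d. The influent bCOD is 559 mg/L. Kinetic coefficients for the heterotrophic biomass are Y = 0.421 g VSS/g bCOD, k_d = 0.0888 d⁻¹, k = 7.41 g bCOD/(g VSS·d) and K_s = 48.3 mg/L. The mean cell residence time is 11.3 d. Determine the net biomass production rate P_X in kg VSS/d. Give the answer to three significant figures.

P_X ≈ 2870 kg VSS/d

From the Monod/SRT balance for a CMAS, S = K_s·(1+k_d θ_c)/[θ_c·(Y k − k_d) − 1] = 48.3 × (1 + 0.0888 × 11.3) / [11.3 × (0.421 × 7.41 − 0.0888) − 1] = 96.77 / 33.25 = 2.910 mg/L.
Correct the yield for decay: Y_obs = Y/(1 + k_d θ_c) = 0.421 / (1 + 0.0888 × 11.3) = 0.421 / 2.003 = 0.2101.
ΔS = 559 − 2.91 = 556.1 mg/L, so the substrate removal rate is 24600 × 556.1/1000 = 13680 kg bCOD/d.
Net biomass production P_X = Y_obs × Q·(S₀ − S) = 0.2101 × 13680 = 2875 kg VSS/d.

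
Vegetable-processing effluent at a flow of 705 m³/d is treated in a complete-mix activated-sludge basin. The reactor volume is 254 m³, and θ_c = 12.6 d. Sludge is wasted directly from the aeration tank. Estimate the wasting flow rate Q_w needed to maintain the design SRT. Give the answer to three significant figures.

Q_w ≈ 20.2 m³/d

Wasting from the aeration tank: Q_w = V / θ_c = 254.0 / 12.6 = 20.16 m³/d.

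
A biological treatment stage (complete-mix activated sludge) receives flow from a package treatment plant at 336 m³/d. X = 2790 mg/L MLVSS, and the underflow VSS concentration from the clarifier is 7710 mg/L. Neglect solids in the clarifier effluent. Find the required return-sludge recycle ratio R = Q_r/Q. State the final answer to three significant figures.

R = Q_r/Q = X/(X_r − X) = 2790 / (7710 − 2790) = 0.5671.

R ≈ 0.567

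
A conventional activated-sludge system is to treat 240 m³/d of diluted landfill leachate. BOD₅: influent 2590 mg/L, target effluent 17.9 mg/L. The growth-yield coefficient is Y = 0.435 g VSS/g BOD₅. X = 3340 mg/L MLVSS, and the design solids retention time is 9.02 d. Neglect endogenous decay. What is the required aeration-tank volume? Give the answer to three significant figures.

V ≈ 725 m³

With k_d = 0 the design equation reduces to V = Y Q (S₀−S) θ_c / X = 0.435 × 240 × (2590 − 17.9) × 9.02 / 3340 = 725.2 m³.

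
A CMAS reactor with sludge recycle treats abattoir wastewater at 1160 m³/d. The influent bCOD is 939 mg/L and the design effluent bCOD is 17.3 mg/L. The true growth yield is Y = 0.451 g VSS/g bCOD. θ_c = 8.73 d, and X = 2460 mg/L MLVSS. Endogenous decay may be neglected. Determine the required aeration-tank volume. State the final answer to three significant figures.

V ≈ 1710 m³

V·X = Y·Q·ΔS·θ_c gives V = 0.451 × 1160 × (939 − 17.3) × 8.73 / 2460 = 1711 m³.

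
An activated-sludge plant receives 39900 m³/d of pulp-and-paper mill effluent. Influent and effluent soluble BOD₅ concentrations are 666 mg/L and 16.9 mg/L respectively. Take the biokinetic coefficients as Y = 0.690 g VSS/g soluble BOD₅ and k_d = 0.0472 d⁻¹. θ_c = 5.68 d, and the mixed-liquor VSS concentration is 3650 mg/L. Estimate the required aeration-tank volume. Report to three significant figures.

V ≈ 21900 m³

Rearranging the biomass balance for a CMAS with decay, V = Y·Q·ΔS·θ_c / [X·(1+k_d θ_c)] = 0.690 × 39900 × (666 − 16.9) × 5.68 / [3650 × (1 + 0.0472 × 5.68)] = 1.02×10^8 / 4629 = 21930 m³.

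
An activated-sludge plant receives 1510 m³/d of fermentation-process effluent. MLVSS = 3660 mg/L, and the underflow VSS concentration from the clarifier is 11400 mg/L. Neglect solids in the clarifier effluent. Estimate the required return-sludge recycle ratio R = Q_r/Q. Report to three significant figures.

R = Q_r/Q = X/(X_r − X) = 3660 / (11400 − 3660) = 0.4729.

R ≈ 0.473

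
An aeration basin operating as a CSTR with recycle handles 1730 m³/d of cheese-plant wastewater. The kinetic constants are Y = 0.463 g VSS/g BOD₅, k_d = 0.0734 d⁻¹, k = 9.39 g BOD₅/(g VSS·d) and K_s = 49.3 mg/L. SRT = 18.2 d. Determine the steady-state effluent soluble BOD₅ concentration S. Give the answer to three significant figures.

Effluent substrate depends only on kinetics and SRT: S = K_s(1 + k_d θ_c) / [θ_c(Yk − k_d) − 1] = 49.3 × (1 + 0.0734 × 18.2) / [18.2 × (0.463 × 9.39 − 0.0734) − 1] = 115.2 / 76.79 = 1.500 mg/L.

S ≈ 1.50 mg/L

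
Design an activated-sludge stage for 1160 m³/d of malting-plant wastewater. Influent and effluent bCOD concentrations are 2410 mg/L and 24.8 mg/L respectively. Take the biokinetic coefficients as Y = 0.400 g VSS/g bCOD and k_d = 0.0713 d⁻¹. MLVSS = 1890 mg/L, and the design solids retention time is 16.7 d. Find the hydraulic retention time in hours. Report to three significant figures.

τ ≈ 92.4 h

Steady-state biomass mass balance: V·X·(1 + k_d·θ_c) = Y·Q·(S₀ − S)·θ_c, so V = 0.400 × 1160 × (2410 − 24.8) × 16.7 / [1890 × (1 + 0.0713 × 16.7)] = 1.85×10^7 / 4140 = 4464 m³.
Hydraulic retention time τ = V/Q = 4464 / 1160 = 3.848 d = 92.36 h.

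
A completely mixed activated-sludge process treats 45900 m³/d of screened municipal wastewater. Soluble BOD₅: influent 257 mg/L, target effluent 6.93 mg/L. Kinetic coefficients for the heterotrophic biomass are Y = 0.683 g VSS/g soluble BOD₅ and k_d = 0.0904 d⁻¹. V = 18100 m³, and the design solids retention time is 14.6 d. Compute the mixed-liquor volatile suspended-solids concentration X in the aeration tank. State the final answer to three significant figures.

Solving the biomass balance for X: X = Y Q (S₀−S) θ_c / [V (1+k_d θ_c)] = 0.683 × 45900 × (257 − 6.93) × 14.6 / [18100 × (1 + 0.0904 × 14.6)] = 2726 mg/L.

X ≈ 2730 mg/L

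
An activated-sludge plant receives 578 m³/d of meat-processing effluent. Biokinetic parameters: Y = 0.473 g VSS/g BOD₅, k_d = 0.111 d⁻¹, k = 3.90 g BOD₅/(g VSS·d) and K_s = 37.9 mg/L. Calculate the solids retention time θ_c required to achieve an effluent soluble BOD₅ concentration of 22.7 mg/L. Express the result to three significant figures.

At the target effluent, Y k S/(K_s+S) = 0.473×3.90×22.7/60.60 = 0.6910 d⁻¹.
Then 1/θ_c = μ − k_d = 0.6910 − 0.111 = 0.5800 d⁻¹, giving θ_c = 1.724 d.

θ_c ≈ 1.72 d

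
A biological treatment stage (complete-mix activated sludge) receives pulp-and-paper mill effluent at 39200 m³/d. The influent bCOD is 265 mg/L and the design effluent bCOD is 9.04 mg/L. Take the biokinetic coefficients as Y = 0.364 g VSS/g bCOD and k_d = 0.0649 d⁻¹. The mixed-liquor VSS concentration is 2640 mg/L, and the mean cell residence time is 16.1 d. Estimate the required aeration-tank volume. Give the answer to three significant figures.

Steady-state biomass mass balance: V·X·(1 + k_d·θ_c) = Y·Q·(S₀ − S)·θ_c, so V = 0.364 × 39200 × (265 − 9.04) × 16.1 / [2640 × (1 + 0.0649 × 16.1)] = 5.88×10^7 / 5399 = 10892 m³.

V ≈ 10900 m³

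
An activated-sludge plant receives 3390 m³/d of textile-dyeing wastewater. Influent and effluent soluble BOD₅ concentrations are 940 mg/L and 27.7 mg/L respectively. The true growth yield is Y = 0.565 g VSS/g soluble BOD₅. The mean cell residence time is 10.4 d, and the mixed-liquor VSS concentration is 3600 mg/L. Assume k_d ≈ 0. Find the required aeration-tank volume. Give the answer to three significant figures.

With k_d = 0 the design equation reduces to V = Y Q (S₀−S) θ_c / X = 0.565 × 3390 × (940 − 27.7) × 10.4 / 3600 = 5048 m³.

V ≈ 5050 m³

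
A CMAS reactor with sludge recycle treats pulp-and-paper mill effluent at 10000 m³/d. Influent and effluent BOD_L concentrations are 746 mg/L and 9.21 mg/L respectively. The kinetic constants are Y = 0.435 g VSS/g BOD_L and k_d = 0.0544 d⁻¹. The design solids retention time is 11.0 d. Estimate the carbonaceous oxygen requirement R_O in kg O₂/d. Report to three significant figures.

The observed yield is Y_obs = Y/(1 + k_d·θ_c) = 0.435 / (1 + 0.0544 × 11.0) = 0.435 / 1.598 = 0.2721 g VSS per g BOD_L removed.
Substrate removed = Q·(S₀ − S) = 10000 m³/d × (746 − 9.21) g/m³ = 7.37×10^6 g/d = 7368 kg/d.
P_X = Y_obs·Q·(S₀ − S) = 0.2721 × 7368 = 2005 kg VSS/d.
R_O = Q·(S₀ − S) − 1.42·P_X = 7368 − 1.42 × 2005 = 4521 kg O₂/d.

R_O ≈ 4520 kg O₂/d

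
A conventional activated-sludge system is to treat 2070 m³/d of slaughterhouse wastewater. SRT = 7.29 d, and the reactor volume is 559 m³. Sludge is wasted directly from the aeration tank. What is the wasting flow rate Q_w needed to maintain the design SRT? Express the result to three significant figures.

Q_w ≈ 76.7 m³/d

Wasting from the aeration tank: Q_w = V / θ_c = 559.0 / 7.29 = 76.68 m³/d.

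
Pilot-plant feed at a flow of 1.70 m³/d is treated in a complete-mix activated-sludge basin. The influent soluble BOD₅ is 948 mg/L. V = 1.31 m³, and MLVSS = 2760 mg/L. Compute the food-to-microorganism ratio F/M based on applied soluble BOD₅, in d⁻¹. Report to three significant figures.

F/M ≈ 0.446 d⁻¹

Food-to-microorganism ratio F/M = Q S₀ / (V X) = 1.70 × 948 / (1.310 × 2760) = 0.4457 d⁻¹.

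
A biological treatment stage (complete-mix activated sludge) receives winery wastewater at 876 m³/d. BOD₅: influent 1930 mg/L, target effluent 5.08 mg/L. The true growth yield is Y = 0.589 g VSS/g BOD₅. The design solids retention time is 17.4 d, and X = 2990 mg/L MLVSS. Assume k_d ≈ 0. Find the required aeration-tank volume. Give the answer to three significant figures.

V ≈ 5780 m³

Biomass mass balance (decay neglected): V·X = Y·Q·(S₀ − S)·θ_c, so V = 0.589 × 876 × (1930 − 5.08) × 17.4 / 2990 = 5780 m³.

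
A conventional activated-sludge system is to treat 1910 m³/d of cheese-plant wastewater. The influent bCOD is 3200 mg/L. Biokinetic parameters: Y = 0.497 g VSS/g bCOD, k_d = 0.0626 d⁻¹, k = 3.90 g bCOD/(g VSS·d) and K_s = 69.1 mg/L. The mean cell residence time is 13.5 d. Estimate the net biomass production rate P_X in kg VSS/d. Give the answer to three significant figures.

For a completely mixed reactor with recycle the Lawrence–McCarty relation gives S = K_s·(1 + k_d·θ_c) / [θ_c·(Y·k − k_d) − 1] = 69.1 × (1 + 0.0626 × 13.5) / [13.5 × (0.497 × 3.90 − 0.0626) − 1] = 127.5 / 24.32 = 5.242 mg/L.
The observed yield is Y_obs = Y/(1 + k_d·θ_c) = 0.497 / (1 + 0.0626 × 13.5) = 0.497 / 1.845 = 0.2694 g VSS per g bCOD removed.
ΔS = 3200 − 5.24 = 3195 mg/L, so the substrate removal rate is 1910 × 3195/1000 = 6102 kg bCOD/d.
Net biomass production P_X = Y_obs × Q·(S₀ − S) = 0.2694 × 6102 = 1644 kg VSS/d.

P_X ≈ 1640 kg VSS/d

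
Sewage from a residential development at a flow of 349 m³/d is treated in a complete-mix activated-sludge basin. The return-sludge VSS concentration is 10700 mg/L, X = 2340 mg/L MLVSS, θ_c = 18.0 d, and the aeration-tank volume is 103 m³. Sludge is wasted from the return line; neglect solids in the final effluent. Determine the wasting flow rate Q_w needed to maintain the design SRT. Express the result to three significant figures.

Q_w ≈ 1.25 m³/d

Q_w = (V·X)/(θ_c X_r) = 103.0 × 2340 / (18.0 × 10700) = 1.251 m³/d.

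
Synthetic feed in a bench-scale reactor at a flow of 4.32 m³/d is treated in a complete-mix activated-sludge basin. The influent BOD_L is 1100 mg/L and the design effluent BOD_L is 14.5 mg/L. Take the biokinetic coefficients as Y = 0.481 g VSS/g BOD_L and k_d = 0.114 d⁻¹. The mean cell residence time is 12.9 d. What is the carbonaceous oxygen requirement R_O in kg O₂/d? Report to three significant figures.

R_O ≈ 3.39 kg O₂/d

Correct the yield for decay: Y_obs = Y/(1 + k_d θ_c) = 0.481 / (1 + 0.114 × 12.9) = 0.481 / 2.471 = 0.1947.
ΔS = 1100 − 14.5 = 1086 mg/L, so the substrate removal rate is 4.32 × 1086/1000 = 4.689 kg BOD_L/d.
Biomass synthesised: P_X = Y_obs × 4.689 = 0.9130 kg VSS/d.
Carbonaceous O₂ demand = substrate oxidised − cell-mass equivalent = 4.689 − 1.42 × 0.9130 = 3.393 kg O₂/d.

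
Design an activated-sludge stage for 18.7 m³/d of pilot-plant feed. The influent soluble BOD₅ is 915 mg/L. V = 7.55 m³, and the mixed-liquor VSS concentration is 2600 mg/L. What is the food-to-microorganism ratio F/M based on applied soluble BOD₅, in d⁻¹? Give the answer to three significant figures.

F/M ≈ 0.872 d⁻¹

F/M = Q·S₀ / (V·X) = 18.7 × 915 / (7.550 × 2600) = 0.8717 g soluble BOD₅·(g VSS·d)⁻¹.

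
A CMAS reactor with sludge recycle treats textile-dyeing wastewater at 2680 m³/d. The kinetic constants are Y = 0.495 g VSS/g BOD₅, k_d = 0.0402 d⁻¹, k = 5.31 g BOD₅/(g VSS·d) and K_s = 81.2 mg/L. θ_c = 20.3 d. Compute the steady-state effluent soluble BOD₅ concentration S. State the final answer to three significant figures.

Effluent substrate depends only on kinetics and SRT: S = K_s(1 + k_d θ_c) / [θ_c(Yk − k_d) − 1] = 81.2 × (1 + 0.0402 × 20.3) / [20.3 × (0.495 × 5.31 − 0.0402) − 1] = 147.5 / 51.54 = 2.861 mg/L.

S ≈ 2.86 mg/L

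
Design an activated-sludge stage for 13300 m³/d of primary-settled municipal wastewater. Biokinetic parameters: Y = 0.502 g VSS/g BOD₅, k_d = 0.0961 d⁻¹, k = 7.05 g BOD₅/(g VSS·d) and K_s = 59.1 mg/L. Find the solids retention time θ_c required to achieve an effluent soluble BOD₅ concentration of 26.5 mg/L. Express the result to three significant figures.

θ_c ≈ 1.00 d

At the target effluent, Y k S/(K_s+S) = 0.502×7.05×26.5/85.60 = 1.096 d⁻¹.
θ_c = 1/(μ − k_d) = 1/(1.096 − 0.0961) = 1/0.9995 = 1.000 d.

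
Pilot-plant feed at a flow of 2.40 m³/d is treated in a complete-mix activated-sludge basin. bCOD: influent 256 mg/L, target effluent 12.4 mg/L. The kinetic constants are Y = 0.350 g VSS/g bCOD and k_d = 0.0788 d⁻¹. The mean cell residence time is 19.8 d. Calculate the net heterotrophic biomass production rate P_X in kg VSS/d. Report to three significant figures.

P_X ≈ 0.0799 kg VSS/d

Y_obs = Y / (1 + k_d θ_c) = 0.350 / (1 + 0.0788 × 19.8) = 0.350 / 2.560 = 0.1367.
ΔS = 256 − 12.4 = 243.6 mg/L, so the substrate removal rate is 2.40 × 243.6/1000 = 0.5846 kg bCOD/d.
P_X = Y_obs · Q(S₀ − S) = 0.1367 × 0.5846 = 0.07992 kg VSS/d.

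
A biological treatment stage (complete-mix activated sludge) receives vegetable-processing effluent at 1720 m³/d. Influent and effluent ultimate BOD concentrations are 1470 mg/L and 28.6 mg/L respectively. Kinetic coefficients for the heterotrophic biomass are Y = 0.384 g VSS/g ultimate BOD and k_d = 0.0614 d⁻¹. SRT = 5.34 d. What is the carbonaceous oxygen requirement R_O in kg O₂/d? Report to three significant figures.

Y_obs = Y / (1 + k_d θ_c) = 0.384 / (1 + 0.0614 × 5.34) = 0.384 / 1.328 = 0.2892.
Mass of ultimate BOD removed per day: Q(S₀ − S) = 1720 × 1441 g/m³ = 2479 kg/d.
P_X = Y_obs·Q·(S₀ − S) = 0.2892 × 2479 = 716.9 kg VSS/d.
R_O = Q·(S₀ − S) − 1.42·P_X = 2479 − 1.42 × 716.9 = 1461 kg O₂/d.

R_O ≈ 1460 kg O₂/d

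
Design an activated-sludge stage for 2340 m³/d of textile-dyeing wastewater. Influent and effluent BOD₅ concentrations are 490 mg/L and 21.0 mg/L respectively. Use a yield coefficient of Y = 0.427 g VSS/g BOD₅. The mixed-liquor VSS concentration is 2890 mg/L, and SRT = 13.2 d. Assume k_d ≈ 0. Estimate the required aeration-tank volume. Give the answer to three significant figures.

V ≈ 2140 m³

With k_d = 0 the design equation reduces to V = Y Q (S₀−S) θ_c / X = 0.427 × 2340 × (490 − 21.0) × 13.2 / 2890 = 2140 m³.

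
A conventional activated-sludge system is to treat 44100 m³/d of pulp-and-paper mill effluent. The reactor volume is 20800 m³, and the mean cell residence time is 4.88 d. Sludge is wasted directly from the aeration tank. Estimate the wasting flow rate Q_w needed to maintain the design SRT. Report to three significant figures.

Q_w ≈ 4260 m³/d

For wasting at MLVSS concentration, Q_w = V/θ_c = 20800/4.88 = 4262 m³/d.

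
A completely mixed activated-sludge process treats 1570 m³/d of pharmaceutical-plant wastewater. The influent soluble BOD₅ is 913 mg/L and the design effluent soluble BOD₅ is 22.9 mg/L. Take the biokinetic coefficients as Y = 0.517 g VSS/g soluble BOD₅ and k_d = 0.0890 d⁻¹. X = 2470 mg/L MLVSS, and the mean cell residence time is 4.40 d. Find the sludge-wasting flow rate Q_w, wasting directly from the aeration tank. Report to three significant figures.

Q_w ≈ 210 m³/d

Steady-state biomass mass balance: V·X·(1 + k_d·θ_c) = Y·Q·(S₀ − S)·θ_c, so V = 0.517 × 1570 × (913 − 22.9) × 4.40 / [2470 × (1 + 0.0890 × 4.40)] = 3.18×10^6 / 3437 = 924.8 m³.
Wasting from the aeration tank: Q_w = V / θ_c = 924.8 / 4.40 = 210.2 m³/d.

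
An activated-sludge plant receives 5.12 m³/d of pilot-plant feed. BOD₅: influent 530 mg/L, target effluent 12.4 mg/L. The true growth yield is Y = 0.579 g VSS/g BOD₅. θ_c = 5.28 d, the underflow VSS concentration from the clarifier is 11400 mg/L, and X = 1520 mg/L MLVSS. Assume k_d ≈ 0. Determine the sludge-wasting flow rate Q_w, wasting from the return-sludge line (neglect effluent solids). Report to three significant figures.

Biomass mass balance (decay neglected): V·X = Y·Q·(S₀ − S)·θ_c, so V = 0.579 × 5.12 × (530 − 12.4) × 5.28 / 1520 = 5.330 m³.
Q_w = (V·X)/(θ_c X_r) = 5.330 × 1520 / (5.28 × 11400) = 0.1346 m³/d.

Q_w ≈ 0.135 m³/d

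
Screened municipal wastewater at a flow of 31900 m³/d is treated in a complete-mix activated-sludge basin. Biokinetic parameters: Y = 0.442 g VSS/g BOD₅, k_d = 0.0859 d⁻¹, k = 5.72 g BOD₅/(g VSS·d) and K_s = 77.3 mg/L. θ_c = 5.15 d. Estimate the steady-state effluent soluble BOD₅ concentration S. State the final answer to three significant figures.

S ≈ 9.63 mg/L

From the Monod/SRT balance for a CMAS, S = K_s·(1+k_d θ_c)/[θ_c·(Y k − k_d) − 1] = 77.3 × (1 + 0.0859 × 5.15) / [5.15 × (0.442 × 5.72 − 0.0859) − 1] = 111.5 / 11.58 = 9.630 mg/L.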